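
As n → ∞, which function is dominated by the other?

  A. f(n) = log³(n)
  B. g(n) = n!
A

f(n) = log³(n) is O(log³ n), while g(n) = n! is O(n!).
Since O(log³ n) grows slower than O(n!), f(n) is dominated.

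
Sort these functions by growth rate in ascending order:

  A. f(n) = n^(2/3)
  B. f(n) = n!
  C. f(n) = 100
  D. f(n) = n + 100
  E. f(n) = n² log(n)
C < A < D < E < B

Comparing growth rates:
C = 100 is O(1)
A = n^(2/3) is O(n^(2/3))
D = n + 100 is O(n)
E = n² log(n) is O(n² log n)
B = n! is O(n!)

Therefore, the order from slowest to fastest is: C < A < D < E < B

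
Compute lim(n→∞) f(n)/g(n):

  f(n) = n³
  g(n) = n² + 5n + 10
∞

Since n³ (O(n³)) grows faster than n² + 5n + 10 (O(n²)),
the ratio f(n)/g(n) → ∞ as n → ∞.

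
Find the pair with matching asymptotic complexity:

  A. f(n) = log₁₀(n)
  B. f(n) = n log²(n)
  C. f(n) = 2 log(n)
A and C

Examining each function:
  A. log₁₀(n) is O(log n)
  B. n log²(n) is O(n log² n)
  C. 2 log(n) is O(log n)

Functions A and C both have the same complexity class.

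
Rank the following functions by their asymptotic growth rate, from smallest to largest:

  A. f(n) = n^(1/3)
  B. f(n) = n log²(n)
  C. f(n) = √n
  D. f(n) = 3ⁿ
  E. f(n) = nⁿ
A < C < B < D < E

Comparing growth rates:
A = n^(1/3) is O(n^(1/3))
C = √n is O(√n)
B = n log²(n) is O(n log² n)
D = 3ⁿ is O(3ⁿ)
E = nⁿ is O(nⁿ)

Therefore, the order from slowest to fastest is: A < C < B < D < E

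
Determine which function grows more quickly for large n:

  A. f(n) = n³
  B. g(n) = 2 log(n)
A

f(n) = n³ is O(n³), while g(n) = 2 log(n) is O(log n).
Since O(n³) grows faster than O(log n), f(n) dominates.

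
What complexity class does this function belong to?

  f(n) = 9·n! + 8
O(n!)

The dominant term in 9·n! + 8 is 9·n!, which is Θ(n!).
Lower-order terms (8) are asymptotically negligible.
Constants are absorbed, so the tightest bound is O(n!).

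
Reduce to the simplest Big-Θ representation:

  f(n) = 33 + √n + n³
Θ(n³)

Order the terms by growth rate: 33 ≺ √n ≺ n³.
The fastest-growing term n³ dominates as n → ∞; dropping its constant factor gives Θ(n³).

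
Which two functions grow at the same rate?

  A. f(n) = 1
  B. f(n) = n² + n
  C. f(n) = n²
B and C

Examining each function:
  A. 1 is O(1)
  B. n² + n is O(n²)
  C. n² is O(n²)

Functions B and C both have the same complexity class.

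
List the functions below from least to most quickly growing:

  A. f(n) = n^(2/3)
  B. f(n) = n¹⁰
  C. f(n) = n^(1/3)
C < A < B

Comparing growth rates:
C = n^(1/3) is O(n^(1/3))
A = n^(2/3) is O(n^(2/3))
B = n¹⁰ is O(n¹⁰)

Therefore, the order from slowest to fastest is: C < A < B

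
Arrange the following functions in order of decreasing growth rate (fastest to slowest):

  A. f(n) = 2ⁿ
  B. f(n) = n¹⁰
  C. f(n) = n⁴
A > B > C

Comparing growth rates:
A = 2ⁿ is O(2ⁿ)
B = n¹⁰ is O(n¹⁰)
C = n⁴ is O(n⁴)

Therefore, the order from fastest to slowest is: A > B > C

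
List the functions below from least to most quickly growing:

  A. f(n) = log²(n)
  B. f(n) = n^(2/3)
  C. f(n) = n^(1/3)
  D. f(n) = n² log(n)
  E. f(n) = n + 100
A < C < B < E < D

Comparing growth rates:
A = log²(n) is O(log² n)
C = n^(1/3) is O(n^(1/3))
B = n^(2/3) is O(n^(2/3))
E = n + 100 is O(n)
D = n² log(n) is O(n² log n)

Therefore, the order from slowest to fastest is: A < C < B < E < D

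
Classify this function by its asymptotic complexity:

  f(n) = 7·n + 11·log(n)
O(n)

The dominant term in 7·n + 11·log(n) is 7·n, which is Θ(n).
Lower-order terms (11·log(n)) are asymptotically negligible.
Constants are absorbed, so the tightest bound is O(n).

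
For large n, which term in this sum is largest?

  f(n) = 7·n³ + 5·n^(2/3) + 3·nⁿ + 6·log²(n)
3·nⁿ

Looking at each term:
  - 7·n³ is O(n³)
  - 5·n^(2/3) is O(n^(2/3))
  - 3·nⁿ is O(nⁿ)
  - 6·log²(n) is O(log² n)

The term 3·nⁿ (O(nⁿ)) grows fastest and dominates all others.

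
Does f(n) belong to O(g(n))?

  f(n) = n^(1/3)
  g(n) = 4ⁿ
True

f(n) = n^(1/3) is O(n^(1/3)), and g(n) = 4ⁿ is O(4ⁿ).
Since O(n^(1/3)) ⊆ O(4ⁿ) (f grows no faster than g), f(n) = O(g(n)) is true.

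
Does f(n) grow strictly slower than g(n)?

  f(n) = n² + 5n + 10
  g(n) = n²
False

f(n) = n² + 5n + 10 is O(n²), and g(n) = n² is O(n²).
Since they have the same growth rate, f(n) = o(g(n)) is false.
(f = o(g) requires f to grow strictly slower, not equal.)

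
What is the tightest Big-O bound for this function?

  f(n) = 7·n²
O(n²)

The dominant term in 7·n² is 7·n², which is Θ(n²).
Constants are absorbed, so the tightest bound is O(n²).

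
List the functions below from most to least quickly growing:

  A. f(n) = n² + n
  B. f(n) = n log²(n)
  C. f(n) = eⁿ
C > A > B

Comparing growth rates:
C = eⁿ is O(eⁿ)
A = n² + n is O(n²)
B = n log²(n) is O(n log² n)

Therefore, the order from fastest to slowest is: C > A > B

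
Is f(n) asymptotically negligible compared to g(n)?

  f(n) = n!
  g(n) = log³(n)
False

f(n) = n! is O(n!), and g(n) = log³(n) is O(log³ n).
Since O(n!) grows faster than or equal to O(log³ n), f(n) = o(g(n)) is false.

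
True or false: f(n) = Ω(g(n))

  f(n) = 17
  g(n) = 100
True

f(n) = 17 and g(n) = 100 are both O(1).
Big-Ω permits equal growth rates (f ≥ c·g for some c > 0), so f(n) = Ω(g(n)) is true.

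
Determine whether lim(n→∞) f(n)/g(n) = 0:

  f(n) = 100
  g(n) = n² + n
True

f(n) = 100 is O(1), and g(n) = n² + n is O(n²).
Since O(1) grows strictly slower than O(n²), f(n) = o(g(n)) is true.
This means lim(n→∞) f(n)/g(n) = 0.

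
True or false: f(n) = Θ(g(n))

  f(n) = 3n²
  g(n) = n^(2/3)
False

f(n) = 3n² is O(n²), and g(n) = n^(2/3) is O(n^(2/3)).
Since they have different growth rates, f(n) = Θ(g(n)) is false.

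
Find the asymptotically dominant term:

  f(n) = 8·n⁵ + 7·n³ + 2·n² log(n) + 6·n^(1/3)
8·n⁵

Looking at each term:
  - 8·n⁵ is O(n⁵)
  - 7·n³ is O(n³)
  - 2·n² log(n) is O(n² log n)
  - 6·n^(1/3) is O(n^(1/3))

The term 8·n⁵ (O(n⁵)) grows fastest and dominates all others.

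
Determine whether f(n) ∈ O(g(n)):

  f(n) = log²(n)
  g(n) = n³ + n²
True

f(n) = log²(n) is O(log² n), and g(n) = n³ + n² is O(n³).
Since O(log² n) ⊆ O(n³) (f grows no faster than g), f(n) = O(g(n)) is true.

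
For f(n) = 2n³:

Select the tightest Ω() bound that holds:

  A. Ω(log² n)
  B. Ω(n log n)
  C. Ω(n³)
C

f(n) = 2n³ is Ω(n³).
All listed options are valid Big-Ω bounds (lower bounds),
but Ω(n³) is the tightest (largest valid bound).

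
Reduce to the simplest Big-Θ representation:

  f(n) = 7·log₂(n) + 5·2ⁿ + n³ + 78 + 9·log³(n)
Θ(2ⁿ)

Order the terms by growth rate: 78 ≺ 7·log₂(n) ≺ 9·log³(n) ≺ n³ ≺ 5·2ⁿ.
The fastest-growing term 5·2ⁿ dominates as n → ∞; dropping its constant factor gives Θ(2ⁿ).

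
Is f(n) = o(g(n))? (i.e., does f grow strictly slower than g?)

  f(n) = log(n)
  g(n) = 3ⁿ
True

f(n) = log(n) is O(log n), and g(n) = 3ⁿ is O(3ⁿ).
Since O(log n) grows strictly slower than O(3ⁿ), f(n) = o(g(n)) is true.
This means lim(n→∞) f(n)/g(n) = 0.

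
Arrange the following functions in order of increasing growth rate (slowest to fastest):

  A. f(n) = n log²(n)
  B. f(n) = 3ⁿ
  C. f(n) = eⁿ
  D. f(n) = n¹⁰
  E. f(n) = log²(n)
E < A < D < C < B

Comparing growth rates:
E = log²(n) is O(log² n)
A = n log²(n) is O(n log² n)
D = n¹⁰ is O(n¹⁰)
C = eⁿ is O(eⁿ)
B = 3ⁿ is O(3ⁿ)

Therefore, the order from slowest to fastest is: E < A < D < C < B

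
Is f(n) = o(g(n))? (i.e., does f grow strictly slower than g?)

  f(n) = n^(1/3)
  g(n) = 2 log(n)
False

f(n) = n^(1/3) is O(n^(1/3)), and g(n) = 2 log(n) is O(log n).
Since O(n^(1/3)) grows faster than or equal to O(log n), f(n) = o(g(n)) is false.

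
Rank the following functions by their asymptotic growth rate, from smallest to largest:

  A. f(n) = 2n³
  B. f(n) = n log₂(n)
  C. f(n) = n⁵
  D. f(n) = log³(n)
D < B < A < C

Comparing growth rates:
D = log³(n) is O(log³ n)
B = n log₂(n) is O(n log n)
A = 2n³ is O(n³)
C = n⁵ is O(n⁵)

Therefore, the order from slowest to fastest is: D < B < A < C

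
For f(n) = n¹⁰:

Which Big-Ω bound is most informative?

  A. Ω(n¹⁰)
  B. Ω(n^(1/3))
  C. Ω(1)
A

f(n) = n¹⁰ is Ω(n¹⁰).
All listed options are valid Big-Ω bounds (lower bounds),
but Ω(n¹⁰) is the tightest (largest valid bound).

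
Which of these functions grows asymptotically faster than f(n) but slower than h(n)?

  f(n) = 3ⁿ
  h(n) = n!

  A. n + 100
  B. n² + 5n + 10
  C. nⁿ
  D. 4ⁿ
D

We need g(n) with 3ⁿ = o(g(n)) and g(n) = o(n!), i.e. O(3ⁿ) ≺ g ≺ O(n!).
Check each option:
  A. n + 100 — O(n) does not grow strictly faster than f(n)
  B. n² + 5n + 10 — O(n²) does not grow strictly faster than f(n)
  C. nⁿ — O(nⁿ) does not grow strictly slower than h(n)
  D. 4ⁿ — O(4ⁿ) is strictly between O(3ⁿ) and O(n!) ✓

Only option D (4ⁿ) lies strictly between.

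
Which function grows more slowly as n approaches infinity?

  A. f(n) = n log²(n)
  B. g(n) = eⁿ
A

f(n) = n log²(n) is O(n log² n), while g(n) = eⁿ is O(eⁿ).
Since O(n log² n) grows slower than O(eⁿ), f(n) is dominated.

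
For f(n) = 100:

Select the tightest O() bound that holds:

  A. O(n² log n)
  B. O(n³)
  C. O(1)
C

f(n) = 100 is O(1).
All listed options are valid Big-O bounds (upper bounds),
but O(1) is the tightest (smallest valid bound).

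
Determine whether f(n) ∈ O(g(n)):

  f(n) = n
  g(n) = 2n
True

f(n) = n and g(n) = 2n are both O(n).
Big-O permits equal growth rates (f ≤ c·g for some c), so f(n) = O(g(n)) is true.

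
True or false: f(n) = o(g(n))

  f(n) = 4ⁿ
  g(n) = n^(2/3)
False

f(n) = 4ⁿ is O(4ⁿ), and g(n) = n^(2/3) is O(n^(2/3)).
Since O(4ⁿ) grows faster than or equal to O(n^(2/3)), f(n) = o(g(n)) is false.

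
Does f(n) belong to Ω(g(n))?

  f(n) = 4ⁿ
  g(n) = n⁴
True

f(n) = 4ⁿ is O(4ⁿ), and g(n) = n⁴ is O(n⁴).
Since O(4ⁿ) grows at least as fast as O(n⁴), f(n) = Ω(g(n)) is true.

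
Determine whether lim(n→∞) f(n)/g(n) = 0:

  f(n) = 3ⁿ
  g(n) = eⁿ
False

f(n) = 3ⁿ is O(3ⁿ), and g(n) = eⁿ is O(eⁿ).
Since O(3ⁿ) grows faster than or equal to O(eⁿ), f(n) = o(g(n)) is false.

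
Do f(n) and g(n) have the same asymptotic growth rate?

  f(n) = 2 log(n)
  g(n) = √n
False

f(n) = 2 log(n) is O(log n), and g(n) = √n is O(√n).
Since they have different growth rates, f(n) = Θ(g(n)) is false.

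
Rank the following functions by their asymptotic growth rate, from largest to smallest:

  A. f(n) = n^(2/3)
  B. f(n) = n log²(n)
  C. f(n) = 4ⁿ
C > B > A

Comparing growth rates:
C = 4ⁿ is O(4ⁿ)
B = n log²(n) is O(n log² n)
A = n^(2/3) is O(n^(2/3))

Therefore, the order from fastest to slowest is: C > B > A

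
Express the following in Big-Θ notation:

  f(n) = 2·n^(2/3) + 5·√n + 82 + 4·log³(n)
Θ(n^(2/3))

Order the terms by growth rate: 82 ≺ 4·log³(n) ≺ 5·√n ≺ 2·n^(2/3).
The fastest-growing term 2·n^(2/3) dominates as n → ∞; dropping its constant factor gives Θ(n^(2/3)).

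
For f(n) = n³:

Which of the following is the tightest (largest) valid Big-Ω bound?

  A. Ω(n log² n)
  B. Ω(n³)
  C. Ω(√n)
B

f(n) = n³ is Ω(n³).
All listed options are valid Big-Ω bounds (lower bounds),
but Ω(n³) is the tightest (largest valid bound).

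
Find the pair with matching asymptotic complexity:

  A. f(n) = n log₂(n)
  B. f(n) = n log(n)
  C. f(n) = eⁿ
A and B

Examining each function:
  A. n log₂(n) is O(n log n)
  B. n log(n) is O(n log n)
  C. eⁿ is O(eⁿ)

Functions A and B both have the same complexity class.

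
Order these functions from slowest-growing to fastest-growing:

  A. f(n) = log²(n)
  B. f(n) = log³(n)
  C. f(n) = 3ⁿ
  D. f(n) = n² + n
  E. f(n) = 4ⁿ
A < B < D < C < E

Comparing growth rates:
A = log²(n) is O(log² n)
B = log³(n) is O(log³ n)
D = n² + n is O(n²)
C = 3ⁿ is O(3ⁿ)
E = 4ⁿ is O(4ⁿ)

Therefore, the order from slowest to fastest is: A < B < D < C < E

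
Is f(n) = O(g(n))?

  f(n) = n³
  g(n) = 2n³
True

f(n) = n³ and g(n) = 2n³ are both O(n³).
Big-O permits equal growth rates (f ≤ c·g for some c), so f(n) = O(g(n)) is true.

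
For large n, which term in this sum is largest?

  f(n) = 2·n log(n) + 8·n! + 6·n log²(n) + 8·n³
8·n!

Looking at each term:
  - 2·n log(n) is O(n log n)
  - 8·n! is O(n!)
  - 6·n log²(n) is O(n log² n)
  - 8·n³ is O(n³)

The term 8·n! (O(n!)) grows fastest and dominates all others.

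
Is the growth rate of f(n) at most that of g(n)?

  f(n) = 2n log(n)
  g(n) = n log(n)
True

f(n) = 2n log(n) and g(n) = n log(n) are both O(n log n).
Big-O permits equal growth rates (f ≤ c·g for some c), so f(n) = O(g(n)) is true.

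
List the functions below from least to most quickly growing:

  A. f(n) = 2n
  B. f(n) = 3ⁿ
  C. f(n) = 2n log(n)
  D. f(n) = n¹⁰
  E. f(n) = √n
E < A < C < D < B

Comparing growth rates:
E = √n is O(√n)
A = 2n is O(n)
C = 2n log(n) is O(n log n)
D = n¹⁰ is O(n¹⁰)
B = 3ⁿ is O(3ⁿ)

Therefore, the order from slowest to fastest is: E < A < C < D < B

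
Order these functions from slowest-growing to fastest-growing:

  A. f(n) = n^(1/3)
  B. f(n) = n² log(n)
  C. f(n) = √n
A < C < B

Comparing growth rates:
A = n^(1/3) is O(n^(1/3))
C = √n is O(√n)
B = n² log(n) is O(n² log n)

Therefore, the order from slowest to fastest is: A < C < B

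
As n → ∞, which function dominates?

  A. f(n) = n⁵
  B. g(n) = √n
A

f(n) = n⁵ is O(n⁵), while g(n) = √n is O(√n).
Since O(n⁵) grows faster than O(√n), f(n) dominates.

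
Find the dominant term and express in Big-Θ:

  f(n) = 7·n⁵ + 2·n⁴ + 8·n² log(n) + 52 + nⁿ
Θ(nⁿ)

Order the terms by growth rate: 52 ≺ 8·n² log(n) ≺ 2·n⁴ ≺ 7·n⁵ ≺ nⁿ.
The fastest-growing term nⁿ dominates as n → ∞; dropping its constant factor gives Θ(nⁿ).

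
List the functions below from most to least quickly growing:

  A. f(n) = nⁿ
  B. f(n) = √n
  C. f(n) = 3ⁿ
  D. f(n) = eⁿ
A > C > D > B

Comparing growth rates:
A = nⁿ is O(nⁿ)
C = 3ⁿ is O(3ⁿ)
D = eⁿ is O(eⁿ)
B = √n is O(√n)

Therefore, the order from fastest to slowest is: A > C > D > B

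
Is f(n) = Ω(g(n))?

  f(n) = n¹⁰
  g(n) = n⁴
True

f(n) = n¹⁰ is O(n¹⁰), and g(n) = n⁴ is O(n⁴).
Since O(n¹⁰) grows at least as fast as O(n⁴), f(n) = Ω(g(n)) is true.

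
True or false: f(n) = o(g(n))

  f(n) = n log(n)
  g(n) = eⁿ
True

f(n) = n log(n) is O(n log n), and g(n) = eⁿ is O(eⁿ).
Since O(n log n) grows strictly slower than O(eⁿ), f(n) = o(g(n)) is true.
This means lim(n→∞) f(n)/g(n) = 0.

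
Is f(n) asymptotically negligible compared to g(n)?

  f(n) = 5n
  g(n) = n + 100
False

f(n) = 5n is O(n), and g(n) = n + 100 is O(n).
Since they have the same growth rate, f(n) = o(g(n)) is false.
(f = o(g) requires f to grow strictly slower, not equal.)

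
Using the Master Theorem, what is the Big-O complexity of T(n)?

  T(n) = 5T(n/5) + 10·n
Θ(n log n)

Master Theorem: a = 5, b = 5, f(n) = 10·n.
Compute the critical exponent d = log₅(5) = 1.
Compare f(n) = Θ(n) against n^d:
  k = 1 = d, so f(n) = Θ(n^d) — Case 2.
  Work is balanced across levels: T(n) = Θ(n^d log n) = Θ(n log n).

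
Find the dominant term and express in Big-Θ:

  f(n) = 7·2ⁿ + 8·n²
Θ(2ⁿ)

Order the terms by growth rate: 8·n² ≺ 7·2ⁿ.
The fastest-growing term 7·2ⁿ dominates as n → ∞; dropping its constant factor gives Θ(2ⁿ).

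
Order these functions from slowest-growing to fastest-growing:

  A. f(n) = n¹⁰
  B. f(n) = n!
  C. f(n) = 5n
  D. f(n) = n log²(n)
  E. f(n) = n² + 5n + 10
C < D < E < A < B

Comparing growth rates:
C = 5n is O(n)
D = n log²(n) is O(n log² n)
E = n² + 5n + 10 is O(n²)
A = n¹⁰ is O(n¹⁰)
B = n! is O(n!)

Therefore, the order from slowest to fastest is: C < D < E < A < B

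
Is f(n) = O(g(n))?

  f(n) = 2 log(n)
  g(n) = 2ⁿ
True

f(n) = 2 log(n) is O(log n), and g(n) = 2ⁿ is O(2ⁿ).
Since O(log n) ⊆ O(2ⁿ) (f grows no faster than g), f(n) = O(g(n)) is true.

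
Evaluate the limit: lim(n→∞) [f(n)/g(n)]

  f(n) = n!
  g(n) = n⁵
∞

Since n! (O(n!)) grows faster than n⁵ (O(n⁵)),
the ratio f(n)/g(n) → ∞ as n → ∞.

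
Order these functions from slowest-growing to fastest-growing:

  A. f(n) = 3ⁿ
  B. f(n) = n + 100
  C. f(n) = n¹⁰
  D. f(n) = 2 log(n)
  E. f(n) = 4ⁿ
D < B < C < A < E

Comparing growth rates:
D = 2 log(n) is O(log n)
B = n + 100 is O(n)
C = n¹⁰ is O(n¹⁰)
A = 3ⁿ is O(3ⁿ)
E = 4ⁿ is O(4ⁿ)

Therefore, the order from slowest to fastest is: D < B < C < A < E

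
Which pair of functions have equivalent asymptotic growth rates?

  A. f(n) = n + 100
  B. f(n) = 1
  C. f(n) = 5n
A and C

Examining each function:
  A. n + 100 is O(n)
  B. 1 is O(1)
  C. 5n is O(n)

Functions A and C both have the same complexity class.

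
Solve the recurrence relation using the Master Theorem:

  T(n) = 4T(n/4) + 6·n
Θ(n log n)

Master Theorem: a = 4, b = 4, f(n) = 6·n.
Compute the critical exponent d = log₄(4) = 1.
Compare f(n) = Θ(n) against n^d:
  k = 1 = d, so f(n) = Θ(n^d) — Case 2.
  Work is balanced across levels: T(n) = Θ(n^d log n) = Θ(n log n).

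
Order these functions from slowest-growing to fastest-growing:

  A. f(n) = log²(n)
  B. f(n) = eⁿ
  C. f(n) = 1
C < A < B

Comparing growth rates:
C = 1 is O(1)
A = log²(n) is O(log² n)
B = eⁿ is O(eⁿ)

Therefore, the order from slowest to fastest is: C < A < B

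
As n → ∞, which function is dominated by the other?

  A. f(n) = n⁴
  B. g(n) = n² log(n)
B

f(n) = n⁴ is O(n⁴), while g(n) = n² log(n) is O(n² log n).
Since O(n² log n) grows slower than O(n⁴), g(n) is dominated.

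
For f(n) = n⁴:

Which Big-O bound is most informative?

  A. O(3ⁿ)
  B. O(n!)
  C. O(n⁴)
C

f(n) = n⁴ is O(n⁴).
All listed options are valid Big-O bounds (upper bounds),
but O(n⁴) is the tightest (smallest valid bound).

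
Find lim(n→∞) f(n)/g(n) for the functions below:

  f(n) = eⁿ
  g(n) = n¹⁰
∞

Since eⁿ (O(eⁿ)) grows faster than n¹⁰ (O(n¹⁰)),
the ratio f(n)/g(n) → ∞ as n → ∞.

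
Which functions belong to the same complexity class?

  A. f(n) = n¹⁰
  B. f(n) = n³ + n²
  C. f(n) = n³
B and C

Examining each function:
  A. n¹⁰ is O(n¹⁰)
  B. n³ + n² is O(n³)
  C. n³ is O(n³)

Functions B and C both have the same complexity class.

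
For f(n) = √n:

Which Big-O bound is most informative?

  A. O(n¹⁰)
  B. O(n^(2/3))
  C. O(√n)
C

f(n) = √n is O(√n).
All listed options are valid Big-O bounds (upper bounds),
but O(√n) is the tightest (smallest valid bound).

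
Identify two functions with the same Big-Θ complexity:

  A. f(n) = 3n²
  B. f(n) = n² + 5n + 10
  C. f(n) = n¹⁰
A and B

Examining each function:
  A. 3n² is O(n²)
  B. n² + 5n + 10 is O(n²)
  C. n¹⁰ is O(n¹⁰)

Functions A and B both have the same complexity class.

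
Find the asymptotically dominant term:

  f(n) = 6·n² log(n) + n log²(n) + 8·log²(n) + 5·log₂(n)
6·n² log(n)

Looking at each term:
  - 6·n² log(n) is O(n² log n)
  - n log²(n) is O(n log² n)
  - 8·log²(n) is O(log² n)
  - 5·log₂(n) is O(log n)

The term 6·n² log(n) (O(n² log n)) grows fastest and dominates all others.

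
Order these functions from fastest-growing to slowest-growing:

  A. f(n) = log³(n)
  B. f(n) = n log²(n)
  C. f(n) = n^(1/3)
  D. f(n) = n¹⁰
D > B > C > A

Comparing growth rates:
D = n¹⁰ is O(n¹⁰)
B = n log²(n) is O(n log² n)
C = n^(1/3) is O(n^(1/3))
A = log³(n) is O(log³ n)

Therefore, the order from fastest to slowest is: D > B > C > A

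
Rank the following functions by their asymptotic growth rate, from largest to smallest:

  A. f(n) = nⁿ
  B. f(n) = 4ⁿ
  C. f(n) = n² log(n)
A > B > C

Comparing growth rates:
A = nⁿ is O(nⁿ)
B = 4ⁿ is O(4ⁿ)
C = n² log(n) is O(n² log n)

Therefore, the order from fastest to slowest is: A > B > C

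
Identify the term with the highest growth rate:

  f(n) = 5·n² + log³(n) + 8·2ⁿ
8·2ⁿ

Looking at each term:
  - 5·n² is O(n²)
  - log³(n) is O(log³ n)
  - 8·2ⁿ is O(2ⁿ)

The term 8·2ⁿ (O(2ⁿ)) grows fastest and dominates all others.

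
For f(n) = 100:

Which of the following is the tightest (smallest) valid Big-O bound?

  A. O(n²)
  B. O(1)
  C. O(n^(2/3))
B

f(n) = 100 is O(1).
All listed options are valid Big-O bounds (upper bounds),
but O(1) is the tightest (smallest valid bound).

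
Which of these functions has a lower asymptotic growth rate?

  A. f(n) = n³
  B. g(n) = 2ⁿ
A

f(n) = n³ is O(n³), while g(n) = 2ⁿ is O(2ⁿ).
Since O(n³) grows slower than O(2ⁿ), f(n) is dominated.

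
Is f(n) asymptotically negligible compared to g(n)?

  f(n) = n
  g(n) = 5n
False

f(n) = n is O(n), and g(n) = 5n is O(n).
Since they have the same growth rate, f(n) = o(g(n)) is false.
(f = o(g) requires f to grow strictly slower, not equal.)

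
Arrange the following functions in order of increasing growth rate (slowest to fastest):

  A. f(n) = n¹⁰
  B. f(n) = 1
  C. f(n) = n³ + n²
B < C < A

Comparing growth rates:
B = 1 is O(1)
C = n³ + n² is O(n³)
A = n¹⁰ is O(n¹⁰)

Therefore, the order from slowest to fastest is: B < C < A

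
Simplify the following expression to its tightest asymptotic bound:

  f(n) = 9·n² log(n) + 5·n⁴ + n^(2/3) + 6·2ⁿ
Θ(2ⁿ)

Order the terms by growth rate: n^(2/3) ≺ 9·n² log(n) ≺ 5·n⁴ ≺ 6·2ⁿ.
The fastest-growing term 6·2ⁿ dominates as n → ∞; dropping its constant factor gives Θ(2ⁿ).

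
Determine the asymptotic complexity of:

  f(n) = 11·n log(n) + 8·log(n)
O(n log n)

The dominant term in 11·n log(n) + 8·log(n) is 11·n log(n), which is Θ(n log n).
Lower-order terms (8·log(n)) are asymptotically negligible.
Constants are absorbed, so the tightest bound is O(n log n).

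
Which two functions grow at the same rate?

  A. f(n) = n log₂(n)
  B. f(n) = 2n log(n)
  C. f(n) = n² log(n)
A and B

Examining each function:
  A. n log₂(n) is O(n log n)
  B. 2n log(n) is O(n log n)
  C. n² log(n) is O(n² log n)

Functions A and B both have the same complexity class.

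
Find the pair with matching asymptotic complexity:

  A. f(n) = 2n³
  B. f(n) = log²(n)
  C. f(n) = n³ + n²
A and C

Examining each function:
  A. 2n³ is O(n³)
  B. log²(n) is O(log² n)
  C. n³ + n² is O(n³)

Functions A and C both have the same complexity class.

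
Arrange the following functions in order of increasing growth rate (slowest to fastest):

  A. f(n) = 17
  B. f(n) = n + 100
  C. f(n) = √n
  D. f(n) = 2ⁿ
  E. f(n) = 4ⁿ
A < C < B < D < E

Comparing growth rates:
A = 17 is O(1)
C = √n is O(√n)
B = n + 100 is O(n)
D = 2ⁿ is O(2ⁿ)
E = 4ⁿ is O(4ⁿ)

Therefore, the order from slowest to fastest is: A < C < B < D < E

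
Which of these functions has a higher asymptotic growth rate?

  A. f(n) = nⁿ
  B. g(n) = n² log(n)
A

f(n) = nⁿ is O(nⁿ), while g(n) = n² log(n) is O(n² log n).
Since O(nⁿ) grows faster than O(n² log n), f(n) dominates.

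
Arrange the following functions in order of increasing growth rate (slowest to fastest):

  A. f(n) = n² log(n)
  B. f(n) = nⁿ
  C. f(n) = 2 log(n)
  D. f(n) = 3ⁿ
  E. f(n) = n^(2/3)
C < E < A < D < B

Comparing growth rates:
C = 2 log(n) is O(log n)
E = n^(2/3) is O(n^(2/3))
A = n² log(n) is O(n² log n)
D = 3ⁿ is O(3ⁿ)
B = nⁿ is O(nⁿ)

Therefore, the order from slowest to fastest is: C < E < A < D < B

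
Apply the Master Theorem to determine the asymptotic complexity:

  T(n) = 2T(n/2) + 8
Θ(n)

Master Theorem: a = 2, b = 2, f(n) = 8.
Compute the critical exponent d = log₂(2) = 1.
Compare f(n) = Θ(1) against n^d:
  k = 0 < d = 1, so f(n) = O(n^(d-ε)) — Case 1.
  The recursion cost dominates: T(n) = Θ(n^d) = Θ(n).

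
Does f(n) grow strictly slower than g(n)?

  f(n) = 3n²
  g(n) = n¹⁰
True

f(n) = 3n² is O(n²), and g(n) = n¹⁰ is O(n¹⁰).
Since O(n²) grows strictly slower than O(n¹⁰), f(n) = o(g(n)) is true.
This means lim(n→∞) f(n)/g(n) = 0.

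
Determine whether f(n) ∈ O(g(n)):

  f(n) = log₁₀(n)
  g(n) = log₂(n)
True

f(n) = log₁₀(n) and g(n) = log₂(n) are both O(log n).
Big-O permits equal growth rates (f ≤ c·g for some c), so f(n) = O(g(n)) is true.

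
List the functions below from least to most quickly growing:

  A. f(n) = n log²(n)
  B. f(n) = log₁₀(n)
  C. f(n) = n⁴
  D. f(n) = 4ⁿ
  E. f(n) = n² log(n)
B < A < E < C < D

Comparing growth rates:
B = log₁₀(n) is O(log n)
A = n log²(n) is O(n log² n)
E = n² log(n) is O(n² log n)
C = n⁴ is O(n⁴)
D = 4ⁿ is O(4ⁿ)

Therefore, the order from slowest to fastest is: B < A < E < C < D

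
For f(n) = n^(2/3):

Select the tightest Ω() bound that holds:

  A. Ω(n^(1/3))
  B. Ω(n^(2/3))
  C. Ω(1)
B

f(n) = n^(2/3) is Ω(n^(2/3)).
All listed options are valid Big-Ω bounds (lower bounds),
but Ω(n^(2/3)) is the tightest (largest valid bound).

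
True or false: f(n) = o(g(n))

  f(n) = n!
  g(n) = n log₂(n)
False

f(n) = n! is O(n!), and g(n) = n log₂(n) is O(n log n).
Since O(n!) grows faster than or equal to O(n log n), f(n) = o(g(n)) is false.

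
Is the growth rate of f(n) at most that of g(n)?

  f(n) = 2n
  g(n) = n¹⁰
True

f(n) = 2n is O(n), and g(n) = n¹⁰ is O(n¹⁰).
Since O(n) ⊆ O(n¹⁰) (f grows no faster than g), f(n) = O(g(n)) is true.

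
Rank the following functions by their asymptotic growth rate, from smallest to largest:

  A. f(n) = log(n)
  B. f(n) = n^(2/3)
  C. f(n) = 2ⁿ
A < B < C

Comparing growth rates:
A = log(n) is O(log n)
B = n^(2/3) is O(n^(2/3))
C = 2ⁿ is O(2ⁿ)

Therefore, the order from slowest to fastest is: A < B < C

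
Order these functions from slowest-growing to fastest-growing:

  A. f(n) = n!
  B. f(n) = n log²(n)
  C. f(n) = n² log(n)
B < C < A

Comparing growth rates:
B = n log²(n) is O(n log² n)
C = n² log(n) is O(n² log n)
A = n! is O(n!)

Therefore, the order from slowest to fastest is: B < C < A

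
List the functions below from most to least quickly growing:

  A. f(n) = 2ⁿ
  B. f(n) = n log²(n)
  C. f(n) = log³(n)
A > B > C

Comparing growth rates:
A = 2ⁿ is O(2ⁿ)
B = n log²(n) is O(n log² n)
C = log³(n) is O(log³ n)

Therefore, the order from fastest to slowest is: A > B > C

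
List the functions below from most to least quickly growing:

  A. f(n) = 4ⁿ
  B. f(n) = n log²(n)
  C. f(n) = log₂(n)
A > B > C

Comparing growth rates:
A = 4ⁿ is O(4ⁿ)
B = n log²(n) is O(n log² n)
C = log₂(n) is O(log n)

Therefore, the order from fastest to slowest is: A > B > C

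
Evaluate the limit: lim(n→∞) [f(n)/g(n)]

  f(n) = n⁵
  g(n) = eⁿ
0

Since n⁵ (O(n⁵)) grows slower than eⁿ (O(eⁿ)),
the ratio f(n)/g(n) → 0 as n → ∞.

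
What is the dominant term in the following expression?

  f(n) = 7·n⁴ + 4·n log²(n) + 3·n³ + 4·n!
4·n!

Looking at each term:
  - 7·n⁴ is O(n⁴)
  - 4·n log²(n) is O(n log² n)
  - 3·n³ is O(n³)
  - 4·n! is O(n!)

The term 4·n! (O(n!)) grows fastest and dominates all others.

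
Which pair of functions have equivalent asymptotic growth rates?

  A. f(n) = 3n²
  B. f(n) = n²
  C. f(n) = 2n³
A and B

Examining each function:
  A. 3n² is O(n²)
  B. n² is O(n²)
  C. 2n³ is O(n³)

Functions A and B both have the same complexity class.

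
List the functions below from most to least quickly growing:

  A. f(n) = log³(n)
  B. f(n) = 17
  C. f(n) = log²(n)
A > C > B

Comparing growth rates:
A = log³(n) is O(log³ n)
C = log²(n) is O(log² n)
B = 17 is O(1)

Therefore, the order from fastest to slowest is: A > C > B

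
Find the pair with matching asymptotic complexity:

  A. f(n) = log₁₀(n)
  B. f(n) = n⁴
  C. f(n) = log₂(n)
A and C

Examining each function:
  A. log₁₀(n) is O(log n)
  B. n⁴ is O(n⁴)
  C. log₂(n) is O(log n)

Functions A and C both have the same complexity class.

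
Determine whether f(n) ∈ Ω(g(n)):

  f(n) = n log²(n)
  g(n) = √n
True

f(n) = n log²(n) is O(n log² n), and g(n) = √n is O(√n).
Since O(n log² n) grows at least as fast as O(√n), f(n) = Ω(g(n)) is true.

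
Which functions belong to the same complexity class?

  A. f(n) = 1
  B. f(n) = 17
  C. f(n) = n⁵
A and B

Examining each function:
  A. 1 is O(1)
  B. 17 is O(1)
  C. n⁵ is O(n⁵)

Functions A and B both have the same complexity class.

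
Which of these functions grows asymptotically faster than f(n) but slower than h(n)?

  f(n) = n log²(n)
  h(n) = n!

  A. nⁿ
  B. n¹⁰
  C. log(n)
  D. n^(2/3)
B

We need g(n) with n log²(n) = o(g(n)) and g(n) = o(n!), i.e. O(n log² n) ≺ g ≺ O(n!).
Check each option:
  A. nⁿ — O(nⁿ) does not grow strictly slower than h(n)
  B. n¹⁰ — O(n¹⁰) is strictly between O(n log² n) and O(n!) ✓
  C. log(n) — O(log n) does not grow strictly faster than f(n)
  D. n^(2/3) — O(n^(2/3)) does not grow strictly faster than f(n)

Only option B (n¹⁰) lies strictly between.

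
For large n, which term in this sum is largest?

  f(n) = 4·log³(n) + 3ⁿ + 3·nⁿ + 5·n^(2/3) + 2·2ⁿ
3·nⁿ

Looking at each term:
  - 4·log³(n) is O(log³ n)
  - 3ⁿ is O(3ⁿ)
  - 3·nⁿ is O(nⁿ)
  - 5·n^(2/3) is O(n^(2/3))
  - 2·2ⁿ is O(2ⁿ)

The term 3·nⁿ (O(nⁿ)) grows fastest and dominates all others.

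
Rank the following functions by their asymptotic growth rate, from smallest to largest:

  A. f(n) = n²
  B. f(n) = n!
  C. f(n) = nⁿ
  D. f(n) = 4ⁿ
A < D < B < C

Comparing growth rates:
A = n² is O(n²)
D = 4ⁿ is O(4ⁿ)
B = n! is O(n!)
C = nⁿ is O(nⁿ)

Therefore, the order from slowest to fastest is: A < D < B < C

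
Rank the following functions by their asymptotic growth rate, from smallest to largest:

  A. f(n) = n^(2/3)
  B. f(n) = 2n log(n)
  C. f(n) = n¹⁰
A < B < C

Comparing growth rates:
A = n^(2/3) is O(n^(2/3))
B = 2n log(n) is O(n log n)
C = n¹⁰ is O(n¹⁰)

Therefore, the order from slowest to fastest is: A < B < C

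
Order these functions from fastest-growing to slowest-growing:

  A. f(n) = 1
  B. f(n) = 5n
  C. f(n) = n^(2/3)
B > C > A

Comparing growth rates:
B = 5n is O(n)
C = n^(2/3) is O(n^(2/3))
A = 1 is O(1)

Therefore, the order from fastest to slowest is: B > C > A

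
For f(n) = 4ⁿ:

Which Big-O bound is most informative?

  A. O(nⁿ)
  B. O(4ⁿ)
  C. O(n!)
B

f(n) = 4ⁿ is O(4ⁿ).
All listed options are valid Big-O bounds (upper bounds),
but O(4ⁿ) is the tightest (smallest valid bound).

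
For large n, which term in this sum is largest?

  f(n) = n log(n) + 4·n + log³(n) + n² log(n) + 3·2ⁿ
3·2ⁿ

Looking at each term:
  - n log(n) is O(n log n)
  - 4·n is O(n)
  - log³(n) is O(log³ n)
  - n² log(n) is O(n² log n)
  - 3·2ⁿ is O(2ⁿ)

The term 3·2ⁿ (O(2ⁿ)) grows fastest and dominates all others.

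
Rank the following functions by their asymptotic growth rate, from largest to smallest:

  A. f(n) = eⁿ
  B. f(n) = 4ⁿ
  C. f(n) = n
B > A > C

Comparing growth rates:
B = 4ⁿ is O(4ⁿ)
A = eⁿ is O(eⁿ)
C = n is O(n)

Therefore, the order from fastest to slowest is: B > A > C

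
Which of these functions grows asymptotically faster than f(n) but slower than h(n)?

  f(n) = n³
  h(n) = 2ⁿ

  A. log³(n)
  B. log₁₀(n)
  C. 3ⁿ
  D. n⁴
D

We need g(n) with n³ = o(g(n)) and g(n) = o(2ⁿ), i.e. O(n³) ≺ g ≺ O(2ⁿ).
Check each option:
  A. log³(n) — O(log³ n) does not grow strictly faster than f(n)
  B. log₁₀(n) — O(log n) does not grow strictly faster than f(n)
  C. 3ⁿ — O(3ⁿ) does not grow strictly slower than h(n)
  D. n⁴ — O(n⁴) is strictly between O(n³) and O(2ⁿ) ✓

Only option D (n⁴) lies strictly between.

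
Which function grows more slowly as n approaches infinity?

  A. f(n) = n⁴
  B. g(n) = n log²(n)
B

f(n) = n⁴ is O(n⁴), while g(n) = n log²(n) is O(n log² n).
Since O(n log² n) grows slower than O(n⁴), g(n) is dominated.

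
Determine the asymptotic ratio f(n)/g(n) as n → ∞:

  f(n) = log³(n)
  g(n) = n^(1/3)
0

Since log³(n) (O(log³ n)) grows slower than n^(1/3) (O(n^(1/3))),
the ratio f(n)/g(n) → 0 as n → ∞.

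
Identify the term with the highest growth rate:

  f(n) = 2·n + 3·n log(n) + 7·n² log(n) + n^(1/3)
7·n² log(n)

Looking at each term:
  - 2·n is O(n)
  - 3·n log(n) is O(n log n)
  - 7·n² log(n) is O(n² log n)
  - n^(1/3) is O(n^(1/3))

The term 7·n² log(n) (O(n² log n)) grows fastest and dominates all others.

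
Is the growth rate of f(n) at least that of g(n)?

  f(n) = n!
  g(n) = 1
True

f(n) = n! is O(n!), and g(n) = 1 is O(1).
Since O(n!) grows at least as fast as O(1), f(n) = Ω(g(n)) is true.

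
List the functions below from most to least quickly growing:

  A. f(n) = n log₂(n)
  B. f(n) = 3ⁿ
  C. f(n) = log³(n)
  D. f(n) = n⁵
B > D > A > C

Comparing growth rates:
B = 3ⁿ is O(3ⁿ)
D = n⁵ is O(n⁵)
A = n log₂(n) is O(n log n)
C = log³(n) is O(log³ n)

Therefore, the order from fastest to slowest is: B > D > A > C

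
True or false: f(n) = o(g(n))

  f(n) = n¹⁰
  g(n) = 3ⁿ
True

f(n) = n¹⁰ is O(n¹⁰), and g(n) = 3ⁿ is O(3ⁿ).
Since O(n¹⁰) grows strictly slower than O(3ⁿ), f(n) = o(g(n)) is true.
This means lim(n→∞) f(n)/g(n) = 0.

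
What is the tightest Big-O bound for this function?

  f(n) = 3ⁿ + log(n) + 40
O(3ⁿ)

The dominant term in 3ⁿ + log(n) + 40 is 3ⁿ, which is Θ(3ⁿ).
Lower-order terms (log(n), 40) are asymptotically negligible.
Constants are absorbed, so the tightest bound is O(3ⁿ).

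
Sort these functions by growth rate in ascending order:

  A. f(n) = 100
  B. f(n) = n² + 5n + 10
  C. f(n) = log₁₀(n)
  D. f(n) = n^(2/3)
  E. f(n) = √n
A < C < E < D < B

Comparing growth rates:
A = 100 is O(1)
C = log₁₀(n) is O(log n)
E = √n is O(√n)
D = n^(2/3) is O(n^(2/3))
B = n² + 5n + 10 is O(n²)

Therefore, the order from slowest to fastest is: A < C < E < D < B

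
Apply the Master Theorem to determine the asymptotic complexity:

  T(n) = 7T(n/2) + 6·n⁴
Θ(n⁴)

Master Theorem: a = 7, b = 2, f(n) = 6·n⁴.
Compute the critical exponent d = log₂(7) = 2.807.
Compare f(n) = Θ(n⁴) against n^d:
  k = 4 > d = 2.807, so f(n) = Ω(n^(d+ε)) — Case 3.
  Regularity: a·(n/b)^4/n^4 = a/b^4 = 7/16 < 1 ✓.
  The top-level work dominates: T(n) = Θ(f(n)) = Θ(n⁴).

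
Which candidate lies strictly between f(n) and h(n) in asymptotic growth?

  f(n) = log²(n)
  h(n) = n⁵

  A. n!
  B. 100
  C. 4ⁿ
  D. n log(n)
D

We need g(n) with log²(n) = o(g(n)) and g(n) = o(n⁵), i.e. O(log² n) ≺ g ≺ O(n⁵).
Check each option:
  A. n! — O(n!) does not grow strictly slower than h(n)
  B. 100 — O(1) does not grow strictly faster than f(n)
  C. 4ⁿ — O(4ⁿ) does not grow strictly slower than h(n)
  D. n log(n) — O(n log n) is strictly between O(log² n) and O(n⁵) ✓

Only option D (n log(n)) lies strictly between.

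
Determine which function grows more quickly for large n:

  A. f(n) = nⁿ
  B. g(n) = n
A

f(n) = nⁿ is O(nⁿ), while g(n) = n is O(n).
Since O(nⁿ) grows faster than O(n), f(n) dominates.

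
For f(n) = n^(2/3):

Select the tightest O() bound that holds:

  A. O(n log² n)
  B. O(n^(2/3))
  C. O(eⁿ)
B

f(n) = n^(2/3) is O(n^(2/3)).
All listed options are valid Big-O bounds (upper bounds),
but O(n^(2/3)) is the tightest (smallest valid bound).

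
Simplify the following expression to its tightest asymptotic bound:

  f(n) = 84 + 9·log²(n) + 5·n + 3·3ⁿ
Θ(3ⁿ)

Order the terms by growth rate: 84 ≺ 9·log²(n) ≺ 5·n ≺ 3·3ⁿ.
The fastest-growing term 3·3ⁿ dominates as n → ∞; dropping its constant factor gives Θ(3ⁿ).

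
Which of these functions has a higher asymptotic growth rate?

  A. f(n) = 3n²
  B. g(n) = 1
A

f(n) = 3n² is O(n²), while g(n) = 1 is O(1).
Since O(n²) grows faster than O(1), f(n) dominates.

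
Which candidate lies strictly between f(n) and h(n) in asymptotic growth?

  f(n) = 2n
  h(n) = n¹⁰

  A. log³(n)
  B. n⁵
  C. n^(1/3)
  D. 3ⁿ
B

We need g(n) with 2n = o(g(n)) and g(n) = o(n¹⁰), i.e. O(n) ≺ g ≺ O(n¹⁰).
Check each option:
  A. log³(n) — O(log³ n) does not grow strictly faster than f(n)
  B. n⁵ — O(n⁵) is strictly between O(n) and O(n¹⁰) ✓
  C. n^(1/3) — O(n^(1/3)) does not grow strictly faster than f(n)
  D. 3ⁿ — O(3ⁿ) does not grow strictly slower than h(n)

Only option B (n⁵) lies strictly between.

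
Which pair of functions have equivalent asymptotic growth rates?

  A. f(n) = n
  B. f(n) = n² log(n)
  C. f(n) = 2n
A and C

Examining each function:
  A. n is O(n)
  B. n² log(n) is O(n² log n)
  C. 2n is O(n)

Functions A and C both have the same complexity class.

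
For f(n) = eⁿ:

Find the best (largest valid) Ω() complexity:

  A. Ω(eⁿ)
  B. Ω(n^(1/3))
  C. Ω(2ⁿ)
A

f(n) = eⁿ is Ω(eⁿ).
All listed options are valid Big-Ω bounds (lower bounds),
but Ω(eⁿ) is the tightest (largest valid bound).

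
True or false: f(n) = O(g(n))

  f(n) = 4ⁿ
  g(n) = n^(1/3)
False

f(n) = 4ⁿ is O(4ⁿ), and g(n) = n^(1/3) is O(n^(1/3)).
Since O(4ⁿ) grows faster than O(n^(1/3)), f(n) = O(g(n)) is false.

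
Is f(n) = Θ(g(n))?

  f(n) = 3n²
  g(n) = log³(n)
False

f(n) = 3n² is O(n²), and g(n) = log³(n) is O(log³ n).
Since they have different growth rates, f(n) = Θ(g(n)) is false.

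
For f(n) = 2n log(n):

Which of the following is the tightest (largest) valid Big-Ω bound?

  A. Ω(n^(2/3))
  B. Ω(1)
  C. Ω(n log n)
C

f(n) = 2n log(n) is Ω(n log n).
All listed options are valid Big-Ω bounds (lower bounds),
but Ω(n log n) is the tightest (largest valid bound).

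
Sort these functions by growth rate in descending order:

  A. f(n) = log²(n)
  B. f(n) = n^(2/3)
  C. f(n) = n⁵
C > B > A

Comparing growth rates:
C = n⁵ is O(n⁵)
B = n^(2/3) is O(n^(2/3))
A = log²(n) is O(log² n)

Therefore, the order from fastest to slowest is: C > B > A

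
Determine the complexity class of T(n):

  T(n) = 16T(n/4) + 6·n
Θ(n²)

Master Theorem: a = 16, b = 4, f(n) = 6·n.
Compute the critical exponent d = log₄(16) = 2.
Compare f(n) = Θ(n) against n^d:
  k = 1 < d = 2, so f(n) = O(n^(d-ε)) — Case 1.
  The recursion cost dominates: T(n) = Θ(n^d) = Θ(n²).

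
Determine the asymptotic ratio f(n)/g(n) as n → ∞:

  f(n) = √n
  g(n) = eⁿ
0

Since √n (O(√n)) grows slower than eⁿ (O(eⁿ)),
the ratio f(n)/g(n) → 0 as n → ∞.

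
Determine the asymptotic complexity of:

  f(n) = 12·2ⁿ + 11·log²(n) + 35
O(2ⁿ)

The dominant term in 12·2ⁿ + 11·log²(n) + 35 is 12·2ⁿ, which is Θ(2ⁿ).
Lower-order terms (11·log²(n), 35) are asymptotically negligible.
Constants are absorbed, so the tightest bound is O(2ⁿ).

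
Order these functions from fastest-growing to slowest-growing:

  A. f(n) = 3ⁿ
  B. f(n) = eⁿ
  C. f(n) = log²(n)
A > B > C

Comparing growth rates:
A = 3ⁿ is O(3ⁿ)
B = eⁿ is O(eⁿ)
C = log²(n) is O(log² n)

Therefore, the order from fastest to slowest is: A > B > C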